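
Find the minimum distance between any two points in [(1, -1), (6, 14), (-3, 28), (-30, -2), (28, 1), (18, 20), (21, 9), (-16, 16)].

Computing all pairwise distances among 8 points:

d((1, -1), (6, 14)) = 15.8114
d((1, -1), (-3, 28)) = 29.2746
d((1, -1), (-30, -2)) = 31.0161
d((1, -1), (28, 1)) = 27.074
d((1, -1), (18, 20)) = 27.0185
d((1, -1), (21, 9)) = 22.3607
d((1, -1), (-16, 16)) = 24.0416
d((6, 14), (-3, 28)) = 16.6433
d((6, 14), (-30, -2)) = 39.3954
d((6, 14), (28, 1)) = 25.5539
d((6, 14), (18, 20)) = 13.4164
d((6, 14), (21, 9)) = 15.8114
d((6, 14), (-16, 16)) = 22.0907
d((-3, 28), (-30, -2)) = 40.3609
d((-3, 28), (28, 1)) = 41.1096
d((-3, 28), (18, 20)) = 22.4722
d((-3, 28), (21, 9)) = 30.6105
d((-3, 28), (-16, 16)) = 17.6918
d((-30, -2), (28, 1)) = 58.0775
d((-30, -2), (18, 20)) = 52.8015
d((-30, -2), (21, 9)) = 52.1728
d((-30, -2), (-16, 16)) = 22.8035
d((28, 1), (18, 20)) = 21.4709
d((28, 1), (21, 9)) = 10.6301 <-- minimum
d((28, 1), (-16, 16)) = 46.4866
d((18, 20), (21, 9)) = 11.4018
d((18, 20), (-16, 16)) = 34.2345
d((21, 9), (-16, 16)) = 37.6563

Closest pair: (28, 1) and (21, 9) with distance 10.6301

The closest pair is (28, 1) and (21, 9) with Euclidean distance 10.6301. For 8 points, brute-force pairwise comparison is shown above. For large n, the divide-and-conquer algorithm (sort by x, recurse on halves, check the dividing strip) achieves O(n log n).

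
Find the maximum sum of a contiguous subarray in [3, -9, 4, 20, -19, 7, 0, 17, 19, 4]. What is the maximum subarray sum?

Using Kadane's algorithm on [3, -9, 4, 20, -19, 7, 0, 17, 19, 4]:

Scanning through the array:
Position 1 (value -9): max_ending_here = -6, max_so_far = 3
Position 2 (value 4): max_ending_here = 4, max_so_far = 4
Position 3 (value 20): max_ending_here = 24, max_so_far = 24
Position 4 (value -19): max_ending_here = 5, max_so_far = 24
Position 5 (value 7): max_ending_here = 12, max_so_far = 24
Position 6 (value 0): max_ending_here = 12, max_so_far = 24
Position 7 (value 17): max_ending_here = 29, max_so_far = 29
Position 8 (value 19): max_ending_here = 48, max_so_far = 48
Position 9 (value 4): max_ending_here = 52, max_so_far = 52

Maximum subarray: [4, 20, -19, 7, 0, 17, 19, 4]
Maximum sum: 52

The maximum subarray is [4, 20, -19, 7, 0, 17, 19, 4] with sum 52. This subarray runs from index 2 to index 9.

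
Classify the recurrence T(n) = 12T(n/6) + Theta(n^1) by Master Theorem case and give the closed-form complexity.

Master Theorem for T(n) = 12T(n/6) + O(n^1):

a = 12, b = 6, c = 1
log_b(a) = log_6(12) = 1.3869

Case 1: c = 1 < log_6(12) = 1.3869
T(n) = O(n^(log_6 12))

For T(n) = 12T(n/6) + O(n^1): log_6(12) = 1.3869. This is Case 1 of the Master Theorem (c < log_b(a), work dominated by leaves), giving O(n^(log_6 12)).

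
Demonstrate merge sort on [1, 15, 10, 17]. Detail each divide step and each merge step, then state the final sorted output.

Merge sort trace:

Split: [1, 15, 10, 17] -> [1, 15] and [10, 17]
  Split: [1, 15] -> [1] and [15]
  Merge: [1] + [15] -> [1, 15]
  Split: [10, 17] -> [10] and [17]
  Merge: [10] + [17] -> [10, 17]
Merge: [1, 15] + [10, 17] -> [1, 10, 15, 17]

Final sorted array: [1, 10, 15, 17]

The merge sort proceeds by recursively splitting the array and merging sorted halves.
After all merges, the sorted array is [1, 10, 15, 17].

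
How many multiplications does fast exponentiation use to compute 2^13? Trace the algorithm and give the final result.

Computing 2^13 by squaring (build up from 2^1; each line after the first costs one multiplication):

2^1 = 2
2^2 = (2^1)^2 = 2^2 = 4
2^3 = 2 * 2^2 = 2 * 4 = 8
2^6 = (2^3)^2 = 8^2 = 64
2^12 = (2^6)^2 = 64^2 = 4096
2^13 = 2 * 2^12 = 2 * 4096 = 8192

Result: 8192
Multiplications needed: 5 (5 lines after 2^1)

2^13 = 8192. Using exponentiation by squaring, this requires 5 multiplications. The key idea: if the exponent is even, square the half-power; if odd, multiply by the base once.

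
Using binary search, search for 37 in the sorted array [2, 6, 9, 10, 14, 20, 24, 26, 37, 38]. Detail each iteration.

Binary search for 37 in [2, 6, 9, 10, 14, 20, 24, 26, 37, 38]:

lo=0, hi=9, mid=4, arr[mid]=14 -> 14 < 37, search right half
lo=5, hi=9, mid=7, arr[mid]=26 -> 26 < 37, search right half
lo=8, hi=9, mid=8, arr[mid]=37 -> Found target at index 8!

Binary search finds 37 at index 8 after 3 comparisons. The search repeatedly halves the search space by comparing with the middle element.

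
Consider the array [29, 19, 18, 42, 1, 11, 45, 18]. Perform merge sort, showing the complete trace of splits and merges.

Merge sort trace:

Split: [29, 19, 18, 42, 1, 11, 45, 18] -> [29, 19, 18, 42] and [1, 11, 45, 18]
  Split: [29, 19, 18, 42] -> [29, 19] and [18, 42]
    Split: [29, 19] -> [29] and [19]
    Merge: [29] + [19] -> [19, 29]
    Split: [18, 42] -> [18] and [42]
    Merge: [18] + [42] -> [18, 42]
  Merge: [19, 29] + [18, 42] -> [18, 19, 29, 42]
  Split: [1, 11, 45, 18] -> [1, 11] and [45, 18]
    Split: [1, 11] -> [1] and [11]
    Merge: [1] + [11] -> [1, 11]
    Split: [45, 18] -> [45] and [18]
    Merge: [45] + [18] -> [18, 45]
  Merge: [1, 11] + [18, 45] -> [1, 11, 18, 45]
Merge: [18, 19, 29, 42] + [1, 11, 18, 45] -> [1, 11, 18, 18, 19, 29, 42, 45]

Final sorted array: [1, 11, 18, 18, 19, 29, 42, 45]

The merge sort proceeds by recursively splitting the array and merging sorted halves.
After all merges, the sorted array is [1, 11, 18, 18, 19, 29, 42, 45].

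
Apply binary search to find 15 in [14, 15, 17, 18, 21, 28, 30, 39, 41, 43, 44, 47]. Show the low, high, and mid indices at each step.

Binary search for 15 in [14, 15, 17, 18, 21, 28, 30, 39, 41, 43, 44, 47]:

lo=0, hi=11, mid=5, arr[mid]=28 -> 28 > 15, search left half
lo=0, hi=4, mid=2, arr[mid]=17 -> 17 > 15, search left half
lo=0, hi=1, mid=0, arr[mid]=14 -> 14 < 15, search right half
lo=1, hi=1, mid=1, arr[mid]=15 -> Found target at index 1!

Binary search finds 15 at index 1 after 4 comparisons. The search repeatedly halves the search space by comparing with the middle element.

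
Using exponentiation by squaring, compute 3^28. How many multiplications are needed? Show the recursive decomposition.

Computing 3^28 by squaring (build up from 3^1; each line after the first costs one multiplication):

3^1 = 3
3^2 = (3^1)^2 = 3^2 = 9
3^3 = 3 * 3^2 = 3 * 9 = 27
3^6 = (3^3)^2 = 27^2 = 729
3^7 = 3 * 3^6 = 3 * 729 = 2187
3^14 = (3^7)^2 = 2187^2 = 4782969
3^28 = (3^14)^2 = 4782969^2 = 22876792454961

Result: 22876792454961
Multiplications needed: 6 (6 lines after 3^1)

3^28 = 22876792454961. Using exponentiation by squaring, this requires 6 multiplications. The key idea: if the exponent is even, square the half-power; if odd, multiply by the base once.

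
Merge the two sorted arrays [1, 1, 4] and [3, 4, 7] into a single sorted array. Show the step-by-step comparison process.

Merging process:

Compare 1 vs 3: take 1 from left. Merged: [1]
Compare 1 vs 3: take 1 from left. Merged: [1, 1]
Compare 4 vs 3: take 3 from right. Merged: [1, 1, 3]
Compare 4 vs 4: take 4 from left. Merged: [1, 1, 3, 4]
Append remaining from right: [4, 7]. Merged: [1, 1, 3, 4, 4, 7]

Final merged array: [1, 1, 3, 4, 4, 7]
Total comparisons: 4

The merged array is [1, 1, 3, 4, 4, 7], requiring 4 comparisons. The merge step runs in O(n) time where n is the total number of elements.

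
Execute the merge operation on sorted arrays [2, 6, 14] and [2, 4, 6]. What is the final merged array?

Merging process:

Compare 2 vs 2: take 2 from left. Merged: [2]
Compare 6 vs 2: take 2 from right. Merged: [2, 2]
Compare 6 vs 4: take 4 from right. Merged: [2, 2, 4]
Compare 6 vs 6: take 6 from left. Merged: [2, 2, 4, 6]
Compare 14 vs 6: take 6 from right. Merged: [2, 2, 4, 6, 6]
Append remaining from left: [14]. Merged: [2, 2, 4, 6, 6, 14]

Final merged array: [2, 2, 4, 6, 6, 14]
Total comparisons: 5

The merged array is [2, 2, 4, 6, 6, 14], requiring 5 comparisons. The merge step runs in O(n) time where n is the total number of elements.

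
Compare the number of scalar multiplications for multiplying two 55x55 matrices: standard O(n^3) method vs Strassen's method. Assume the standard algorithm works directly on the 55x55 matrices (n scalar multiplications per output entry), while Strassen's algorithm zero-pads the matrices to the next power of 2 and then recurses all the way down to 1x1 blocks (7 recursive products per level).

Matrix multiplication for 55x55 matrices:

Strassen's algorithm requires power-of-2 dimensions. Pad 55x55 to 64x64 (next power of 2).

Standard algorithm: 55^3 = 166375 multiplications
Strassen's algorithm: 7^(log2(64)) = 7^6 = 117649 multiplications
Savings: 166375 - 117649 = 48726 multiplications

Standard: 166375 multiplications (55^3). Strassen: 117649 multiplications (7^6, after padding to 64x64). Strassen reduces 8 recursive multiplications to 7 at each level.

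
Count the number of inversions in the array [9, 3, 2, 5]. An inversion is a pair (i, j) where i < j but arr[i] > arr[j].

Finding inversions in [9, 3, 2, 5]:

(0, 1): arr[0]=9 > arr[1]=3
(0, 2): arr[0]=9 > arr[2]=2
(0, 3): arr[0]=9 > arr[3]=5
(1, 2): arr[1]=3 > arr[2]=2

Total inversions: 4

The array has 4 inversion(s): (0,1), (0,2), (0,3), (1,2). Each pair (i,j) satisfies i < j and arr[i] > arr[j].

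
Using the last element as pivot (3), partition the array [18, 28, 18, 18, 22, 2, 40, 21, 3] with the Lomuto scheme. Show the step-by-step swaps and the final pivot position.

Lomuto partition with pivot = 3:

Initial array: [18, 28, 18, 18, 22, 2, 40, 21, 3]

arr[0]=18 > 3: no swap
arr[1]=28 > 3: no swap
arr[2]=18 > 3: no swap
arr[3]=18 > 3: no swap
arr[4]=22 > 3: no swap
arr[5]=2 <= 3: swap with position 0, array becomes [2, 28, 18, 18, 22, 18, 40, 21, 3]
arr[6]=40 > 3: no swap
arr[7]=21 > 3: no swap

Place pivot at position 1: [2, 3, 18, 18, 22, 18, 40, 21, 28]
Pivot position: 1

After partitioning with pivot 3, the array becomes [2, 3, 18, 18, 22, 18, 40, 21, 28]. The pivot is placed at index 1. All elements to the left of the pivot are <= 3, and all elements to the right are > 3.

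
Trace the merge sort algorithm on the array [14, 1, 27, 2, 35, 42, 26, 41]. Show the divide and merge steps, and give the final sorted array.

Merge sort trace:

Split: [14, 1, 27, 2, 35, 42, 26, 41] -> [14, 1, 27, 2] and [35, 42, 26, 41]
  Split: [14, 1, 27, 2] -> [14, 1] and [27, 2]
    Split: [14, 1] -> [14] and [1]
    Merge: [14] + [1] -> [1, 14]
    Split: [27, 2] -> [27] and [2]
    Merge: [27] + [2] -> [2, 27]
  Merge: [1, 14] + [2, 27] -> [1, 2, 14, 27]
  Split: [35, 42, 26, 41] -> [35, 42] and [26, 41]
    Split: [35, 42] -> [35] and [42]
    Merge: [35] + [42] -> [35, 42]
    Split: [26, 41] -> [26] and [41]
    Merge: [26] + [41] -> [26, 41]
  Merge: [35, 42] + [26, 41] -> [26, 35, 41, 42]
Merge: [1, 2, 14, 27] + [26, 35, 41, 42] -> [1, 2, 14, 26, 27, 35, 41, 42]

Final sorted array: [1, 2, 14, 26, 27, 35, 41, 42]

The merge sort proceeds by recursively splitting the array and merging sorted halves.
After all merges, the sorted array is [1, 2, 14, 26, 27, 35, 41, 42].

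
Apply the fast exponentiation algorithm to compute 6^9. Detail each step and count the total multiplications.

Computing 6^9 by squaring (build up from 6^1; each line after the first costs one multiplication):

6^1 = 6
6^2 = (6^1)^2 = 6^2 = 36
6^4 = (6^2)^2 = 36^2 = 1296
6^8 = (6^4)^2 = 1296^2 = 1679616
6^9 = 6 * 6^8 = 6 * 1679616 = 10077696

Result: 10077696
Multiplications needed: 4 (4 lines after 6^1)

6^9 = 10077696. Using exponentiation by squaring, this requires 4 multiplications. The key idea: if the exponent is even, square the half-power; if odd, multiply by the base once.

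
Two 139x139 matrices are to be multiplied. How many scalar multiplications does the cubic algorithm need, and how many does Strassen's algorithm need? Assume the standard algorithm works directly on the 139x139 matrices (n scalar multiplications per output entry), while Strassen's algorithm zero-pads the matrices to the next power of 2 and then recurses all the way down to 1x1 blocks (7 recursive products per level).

Matrix multiplication for 139x139 matrices:

Strassen's algorithm requires power-of-2 dimensions. Pad 139x139 to 256x256 (next power of 2).

Standard algorithm: 139^3 = 2685619 multiplications
Strassen's algorithm: 7^(log2(256)) = 7^8 = 5764801 multiplications
Difference: 2685619 - 5764801 = -3079182 (Strassen uses MORE here due to padding overhead — for small or just-over-power-of-2 n, padding can outweigh the per-level savings)

Standard: 2685619 multiplications (139^3). Strassen: 5764801 multiplications (7^8, after padding to 256x256). Strassen reduces 8 recursive multiplications to 7 at each level.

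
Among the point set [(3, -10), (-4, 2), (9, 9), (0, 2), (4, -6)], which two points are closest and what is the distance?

Computing all pairwise distances among 5 points:

d((3, -10), (-4, 2)) = 13.8924
d((3, -10), (9, 9)) = 19.9249
d((3, -10), (0, 2)) = 12.3693
d((3, -10), (4, -6)) = 4.1231
d((-4, 2), (9, 9)) = 14.7648
d((-4, 2), (0, 2)) = 4.0 <-- minimum
d((-4, 2), (4, -6)) = 11.3137
d((9, 9), (0, 2)) = 11.4018
d((9, 9), (4, -6)) = 15.8114
d((0, 2), (4, -6)) = 8.9443

Closest pair: (-4, 2) and (0, 2) with distance 4.0

The closest pair is (-4, 2) and (0, 2) with Euclidean distance 4.0. For 5 points, brute-force pairwise comparison is shown above. For large n, the divide-and-conquer algorithm (sort by x, recurse on halves, check the dividing strip) achieves O(n log n).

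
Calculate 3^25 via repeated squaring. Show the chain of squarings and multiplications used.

Computing 3^25 by squaring (build up from 3^1; each line after the first costs one multiplication):

3^1 = 3
3^2 = (3^1)^2 = 3^2 = 9
3^3 = 3 * 3^2 = 3 * 9 = 27
3^6 = (3^3)^2 = 27^2 = 729
3^12 = (3^6)^2 = 729^2 = 531441
3^24 = (3^12)^2 = 531441^2 = 282429536481
3^25 = 3 * 3^24 = 3 * 282429536481 = 847288609443

Result: 847288609443
Multiplications needed: 6 (6 lines after 3^1)

3^25 = 847288609443. Using exponentiation by squaring, this requires 6 multiplications. The key idea: if the exponent is even, square the half-power; if odd, multiply by the base once.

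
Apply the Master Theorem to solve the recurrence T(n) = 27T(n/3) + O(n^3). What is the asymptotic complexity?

Master Theorem for T(n) = 27T(n/3) + O(n^3):

a = 27, b = 3, c = 3
log_b(a) = log_3(27) = 3.0000

Case 2: c = 3 = log_3(27) = 3.0000
T(n) = O(n^3 log n) = O(n^3 log n)

For T(n) = 27T(n/3) + O(n^3): log_3(27) = 3.0000. This is Case 2 of the Master Theorem (c = log_b(a), equal work at all levels), giving O(n^3 log n).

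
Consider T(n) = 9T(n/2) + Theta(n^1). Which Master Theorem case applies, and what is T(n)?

Master Theorem for T(n) = 9T(n/2) + O(n^1):

a = 9, b = 2, c = 1
log_b(a) = log_2(9) = 3.1699

Case 1: c = 1 < log_2(9) = 3.1699
T(n) = O(n^(log_2 9))

For T(n) = 9T(n/2) + O(n^1): log_2(9) = 3.1699. This is Case 1 of the Master Theorem (c < log_b(a), work dominated by leaves), giving O(n^(log_2 9)).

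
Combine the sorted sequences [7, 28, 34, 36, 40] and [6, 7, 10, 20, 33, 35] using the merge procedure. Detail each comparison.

Merging process:

Compare 7 vs 6: take 6 from right. Merged: [6]
Compare 7 vs 7: take 7 from left. Merged: [6, 7]
Compare 28 vs 7: take 7 from right. Merged: [6, 7, 7]
Compare 28 vs 10: take 10 from right. Merged: [6, 7, 7, 10]
Compare 28 vs 20: take 20 from right. Merged: [6, 7, 7, 10, 20]
Compare 28 vs 33: take 28 from left. Merged: [6, 7, 7, 10, 20, 28]
Compare 34 vs 33: take 33 from right. Merged: [6, 7, 7, 10, 20, 28, 33]
Compare 34 vs 35: take 34 from left. Merged: [6, 7, 7, 10, 20, 28, 33, 34]
Compare 36 vs 35: take 35 from right. Merged: [6, 7, 7, 10, 20, 28, 33, 34, 35]
Append remaining from left: [36, 40]. Merged: [6, 7, 7, 10, 20, 28, 33, 34, 35, 36, 40]

Final merged array: [6, 7, 7, 10, 20, 28, 33, 34, 35, 36, 40]
Total comparisons: 9

The merged array is [6, 7, 7, 10, 20, 28, 33, 34, 35, 36, 40], requiring 9 comparisons. The merge step runs in O(n) time where n is the total number of elements.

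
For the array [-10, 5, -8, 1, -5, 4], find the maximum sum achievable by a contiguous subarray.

Using Kadane's algorithm on [-10, 5, -8, 1, -5, 4]:

Scanning through the array:
Position 1 (value 5): max_ending_here = 5, max_so_far = 5
Position 2 (value -8): max_ending_here = -3, max_so_far = 5
Position 3 (value 1): max_ending_here = 1, max_so_far = 5
Position 4 (value -5): max_ending_here = -4, max_so_far = 5
Position 5 (value 4): max_ending_here = 4, max_so_far = 5

Maximum subarray: [5]
Maximum sum: 5

The maximum subarray is [5] with sum 5. This subarray runs from index 1 to index 1.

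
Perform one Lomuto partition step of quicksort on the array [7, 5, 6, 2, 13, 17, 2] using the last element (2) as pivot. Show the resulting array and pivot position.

Lomuto partition with pivot = 2:

Initial array: [7, 5, 6, 2, 13, 17, 2]

arr[0]=7 > 2: no swap
arr[1]=5 > 2: no swap
arr[2]=6 > 2: no swap
arr[3]=2 <= 2: swap with position 0, array becomes [2, 5, 6, 7, 13, 17, 2]
arr[4]=13 > 2: no swap
arr[5]=17 > 2: no swap

Place pivot at position 1: [2, 2, 6, 7, 13, 17, 5]
Pivot position: 1

After partitioning with pivot 2, the array becomes [2, 2, 6, 7, 13, 17, 5]. The pivot is placed at index 1. All elements to the left of the pivot are <= 2, and all elements to the right are > 2.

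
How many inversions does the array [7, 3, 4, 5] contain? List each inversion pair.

Finding inversions in [7, 3, 4, 5]:

(0, 1): arr[0]=7 > arr[1]=3
(0, 2): arr[0]=7 > arr[2]=4
(0, 3): arr[0]=7 > arr[3]=5

Total inversions: 3

The array has 3 inversion(s): (0,1), (0,2), (0,3). Each pair (i,j) satisfies i < j and arr[i] > arr[j].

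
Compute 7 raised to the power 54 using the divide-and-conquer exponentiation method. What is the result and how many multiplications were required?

Computing 7^54 by squaring (build up from 7^1; each line after the first costs one multiplication):

7^1 = 7
7^2 = (7^1)^2 = 7^2 = 49
7^3 = 7 * 7^2 = 7 * 49 = 343
7^6 = (7^3)^2 = 343^2 = 117649
7^12 = (7^6)^2 = 117649^2 = 13841287201
7^13 = 7 * 7^12 = 7 * 13841287201 = 96889010407
7^26 = (7^13)^2 = 96889010407^2 = 9387480337647754305649
7^27 = 7 * 7^26 = 7 * 9387480337647754305649 = 65712362363534280139543
7^54 = (7^27)^2 = 65712362363534280139543^2 = 4318114567396436564035293097707728087552248849

Result: 4318114567396436564035293097707728087552248849
Multiplications needed: 8 (8 lines after 7^1)

7^54 = 4318114567396436564035293097707728087552248849. Using exponentiation by squaring, this requires 8 multiplications. The key idea: if the exponent is even, square the half-power; if odd, multiply by the base once.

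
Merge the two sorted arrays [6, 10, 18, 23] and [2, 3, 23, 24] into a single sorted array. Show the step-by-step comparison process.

Merging process:

Compare 6 vs 2: take 2 from right. Merged: [2]
Compare 6 vs 3: take 3 from right. Merged: [2, 3]
Compare 6 vs 23: take 6 from left. Merged: [2, 3, 6]
Compare 10 vs 23: take 10 from left. Merged: [2, 3, 6, 10]
Compare 18 vs 23: take 18 from left. Merged: [2, 3, 6, 10, 18]
Compare 23 vs 23: take 23 from left. Merged: [2, 3, 6, 10, 18, 23]
Append remaining from right: [23, 24]. Merged: [2, 3, 6, 10, 18, 23, 23, 24]

Final merged array: [2, 3, 6, 10, 18, 23, 23, 24]
Total comparisons: 6

The merged array is [2, 3, 6, 10, 18, 23, 23, 24], requiring 6 comparisons. The merge step runs in O(n) time where n is the total number of elements.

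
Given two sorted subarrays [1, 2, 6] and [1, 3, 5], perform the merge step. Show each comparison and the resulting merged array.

Merging process:

Compare 1 vs 1: take 1 from left. Merged: [1]
Compare 2 vs 1: take 1 from right. Merged: [1, 1]
Compare 2 vs 3: take 2 from left. Merged: [1, 1, 2]
Compare 6 vs 3: take 3 from right. Merged: [1, 1, 2, 3]
Compare 6 vs 5: take 5 from right. Merged: [1, 1, 2, 3, 5]
Append remaining from left: [6]. Merged: [1, 1, 2, 3, 5, 6]

Final merged array: [1, 1, 2, 3, 5, 6]
Total comparisons: 5

The merged array is [1, 1, 2, 3, 5, 6], requiring 5 comparisons. The merge step runs in O(n) time where n is the total number of elements.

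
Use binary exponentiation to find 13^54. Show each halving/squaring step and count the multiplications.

Computing 13^54 by squaring (build up from 13^1; each line after the first costs one multiplication):

13^1 = 13
13^2 = (13^1)^2 = 13^2 = 169
13^3 = 13 * 13^2 = 13 * 169 = 2197
13^6 = (13^3)^2 = 2197^2 = 4826809
13^12 = (13^6)^2 = 4826809^2 = 23298085122481
13^13 = 13 * 13^12 = 13 * 23298085122481 = 302875106592253
13^26 = (13^13)^2 = 302875106592253^2 = 91733330193268616658399616009
13^27 = 13 * 13^26 = 13 * 91733330193268616658399616009 = 1192533292512492016559195008117
13^54 = (13^27)^2 = 1192533292512492016559195008117^2 = 1422135653750684847524758738836375672734734444846971695885689

Result: 1422135653750684847524758738836375672734734444846971695885689
Multiplications needed: 8 (8 lines after 13^1)

13^54 = 1422135653750684847524758738836375672734734444846971695885689. Using exponentiation by squaring, this requires 8 multiplications. The key idea: if the exponent is even, square the half-power; if odd, multiply by the base once.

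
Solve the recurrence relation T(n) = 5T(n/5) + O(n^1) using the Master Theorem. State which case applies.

Master Theorem for T(n) = 5T(n/5) + O(n^1):

a = 5, b = 5, c = 1
log_b(a) = log_5(5) = 1.0000

Case 2: c = 1 = log_5(5) = 1.0000
T(n) = O(n^1 log n) = O(n log n)

For T(n) = 5T(n/5) + O(n^1): log_5(5) = 1.0000. This is Case 2 of the Master Theorem (c = log_b(a), equal work at all levels), giving O(n log n).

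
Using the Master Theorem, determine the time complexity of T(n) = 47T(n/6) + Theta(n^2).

Master Theorem for T(n) = 47T(n/6) + O(n^2):

a = 47, b = 6, c = 2
log_b(a) = log_6(47) = 2.1488

Case 1: c = 2 < log_6(47) = 2.1488
T(n) = O(n^(log_6 47))

For T(n) = 47T(n/6) + O(n^2): log_6(47) = 2.1488. This is Case 1 of the Master Theorem (c < log_b(a), work dominated by leaves), giving O(n^(log_6 47)).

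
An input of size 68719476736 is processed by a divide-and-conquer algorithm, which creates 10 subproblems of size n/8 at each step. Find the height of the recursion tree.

For divide and conquer with division factor 8:

Problem sizes at each level:
Level 0: 68719476736
Level 1: 8589934592
Level 2: 1073741824
Level 3: 134217728
Level 4: 16777216
Level 5: 2097152
Level 6: 262144
Level 7: 32768
Level 8: 4096
Level 9: 512
Level 10: 64
Level 11: 8
Level 12: 1

The root is level 0 and the size-1 base case is level 12 (the tree spans levels 0 through 12, i.e. 13 levels counting the root), so the depth is the number of divisions: log_8(68719476736) = 12

The recursion tree depth is log_8(68719476736) = 12. At each level, the problem size is divided by 8, so it takes 12 divisions to reduce to a base case of size 1. The algorithm makes 10 recursive calls at each level.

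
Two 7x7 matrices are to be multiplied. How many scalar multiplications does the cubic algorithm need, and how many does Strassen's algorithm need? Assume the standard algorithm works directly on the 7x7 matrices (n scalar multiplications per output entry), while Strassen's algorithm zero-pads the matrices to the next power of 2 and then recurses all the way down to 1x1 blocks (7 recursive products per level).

Matrix multiplication for 7x7 matrices:

Strassen's algorithm requires power-of-2 dimensions. Pad 7x7 to 8x8 (next power of 2).

Standard algorithm: 7^3 = 343 multiplications
Strassen's algorithm: 7^(log2(8)) = 7^3 = 343 multiplications
Savings: 343 - 343 = 0 multiplications

Standard: 343 multiplications (7^3). Strassen: 343 multiplications (7^3, after padding to 8x8). Strassen reduces 8 recursive multiplications to 7 at each level.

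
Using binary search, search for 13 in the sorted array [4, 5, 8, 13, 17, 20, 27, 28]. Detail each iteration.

Binary search for 13 in [4, 5, 8, 13, 17, 20, 27, 28]:

lo=0, hi=7, mid=3, arr[mid]=13 -> Found target at index 3!

Binary search finds 13 at index 3 after 1 comparisons. The search repeatedly halves the search space by comparing with the middle element.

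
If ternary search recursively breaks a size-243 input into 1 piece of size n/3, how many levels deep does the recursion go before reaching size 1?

For divide and conquer with division factor 3:

Problem sizes at each level:
Level 0: 243
Level 1: 81
Level 2: 27
Level 3: 9
Level 4: 3
Level 5: 1

The root is level 0 and the size-1 base case is level 5 (the tree spans levels 0 through 5, i.e. 6 levels counting the root), so the depth is the number of divisions: log_3(243) = 5

The recursion tree depth is log_3(243) = 5. At each level, the problem size is divided by 3, so it takes 5 divisions to reduce to a base case of size 1. The algorithm makes 1 recursive call at each level.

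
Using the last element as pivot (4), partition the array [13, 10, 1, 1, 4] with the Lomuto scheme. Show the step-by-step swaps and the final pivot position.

Lomuto partition with pivot = 4:

Initial array: [13, 10, 1, 1, 4]

arr[0]=13 > 4: no swap
arr[1]=10 > 4: no swap
arr[2]=1 <= 4: swap with position 0, array becomes [1, 10, 13, 1, 4]
arr[3]=1 <= 4: swap with position 1, array becomes [1, 1, 13, 10, 4]

Place pivot at position 2: [1, 1, 4, 10, 13]
Pivot position: 2

After partitioning with pivot 4, the array becomes [1, 1, 4, 10, 13]. The pivot is placed at index 2. All elements to the left of the pivot are <= 4, and all elements to the right are > 4.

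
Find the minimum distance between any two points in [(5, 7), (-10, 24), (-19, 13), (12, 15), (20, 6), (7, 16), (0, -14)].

Computing all pairwise distances among 7 points:

d((5, 7), (-10, 24)) = 22.6716
d((5, 7), (-19, 13)) = 24.7386
d((5, 7), (12, 15)) = 10.6301
d((5, 7), (20, 6)) = 15.0333
d((5, 7), (7, 16)) = 9.2195
d((5, 7), (0, -14)) = 21.587
d((-10, 24), (-19, 13)) = 14.2127
d((-10, 24), (12, 15)) = 23.7697
d((-10, 24), (20, 6)) = 34.9857
d((-10, 24), (7, 16)) = 18.7883
d((-10, 24), (0, -14)) = 39.2938
d((-19, 13), (12, 15)) = 31.0644
d((-19, 13), (20, 6)) = 39.6232
d((-19, 13), (7, 16)) = 26.1725
d((-19, 13), (0, -14)) = 33.0151
d((12, 15), (20, 6)) = 12.0416
d((12, 15), (7, 16)) = 5.099 <-- minimum
d((12, 15), (0, -14)) = 31.3847
d((20, 6), (7, 16)) = 16.4012
d((20, 6), (0, -14)) = 28.2843
d((7, 16), (0, -14)) = 30.8058

Closest pair: (12, 15) and (7, 16) with distance 5.099

The closest pair is (12, 15) and (7, 16) with Euclidean distance 5.099. For 7 points, brute-force pairwise comparison is shown above. For large n, the divide-and-conquer algorithm (sort by x, recurse on halves, check the dividing strip) achieves O(n log n).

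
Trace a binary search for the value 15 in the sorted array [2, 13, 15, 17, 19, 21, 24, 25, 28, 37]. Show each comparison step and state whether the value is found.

Binary search for 15 in [2, 13, 15, 17, 19, 21, 24, 25, 28, 37]:

lo=0, hi=9, mid=4, arr[mid]=19 -> 19 > 15, search left half
lo=0, hi=3, mid=1, arr[mid]=13 -> 13 < 15, search right half
lo=2, hi=3, mid=2, arr[mid]=15 -> Found target at index 2!

Binary search finds 15 at index 2 after 3 comparisons. The search repeatedly halves the search space by comparing with the middle element.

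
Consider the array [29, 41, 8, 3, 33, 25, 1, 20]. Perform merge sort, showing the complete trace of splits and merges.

Merge sort trace:

Split: [29, 41, 8, 3, 33, 25, 1, 20] -> [29, 41, 8, 3] and [33, 25, 1, 20]
  Split: [29, 41, 8, 3] -> [29, 41] and [8, 3]
    Split: [29, 41] -> [29] and [41]
    Merge: [29] + [41] -> [29, 41]
    Split: [8, 3] -> [8] and [3]
    Merge: [8] + [3] -> [3, 8]
  Merge: [29, 41] + [3, 8] -> [3, 8, 29, 41]
  Split: [33, 25, 1, 20] -> [33, 25] and [1, 20]
    Split: [33, 25] -> [33] and [25]
    Merge: [33] + [25] -> [25, 33]
    Split: [1, 20] -> [1] and [20]
    Merge: [1] + [20] -> [1, 20]
  Merge: [25, 33] + [1, 20] -> [1, 20, 25, 33]
Merge: [3, 8, 29, 41] + [1, 20, 25, 33] -> [1, 3, 8, 20, 25, 29, 33, 41]

Final sorted array: [1, 3, 8, 20, 25, 29, 33, 41]

The merge sort proceeds by recursively splitting the array and merging sorted halves.
After all merges, the sorted array is [1, 3, 8, 20, 25, 29, 33, 41].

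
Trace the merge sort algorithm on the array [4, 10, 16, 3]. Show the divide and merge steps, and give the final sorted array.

Merge sort trace:

Split: [4, 10, 16, 3] -> [4, 10] and [16, 3]
  Split: [4, 10] -> [4] and [10]
  Merge: [4] + [10] -> [4, 10]
  Split: [16, 3] -> [16] and [3]
  Merge: [16] + [3] -> [3, 16]
Merge: [4, 10] + [3, 16] -> [3, 4, 10, 16]

Final sorted array: [3, 4, 10, 16]

The merge sort proceeds by recursively splitting the array and merging sorted halves.
After all merges, the sorted array is [3, 4, 10, 16].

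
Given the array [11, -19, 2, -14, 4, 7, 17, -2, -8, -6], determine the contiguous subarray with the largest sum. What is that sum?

Using Kadane's algorithm on [11, -19, 2, -14, 4, 7, 17, -2, -8, -6]:

Scanning through the array:
Position 1 (value -19): max_ending_here = -8, max_so_far = 11
Position 2 (value 2): max_ending_here = 2, max_so_far = 11
Position 3 (value -14): max_ending_here = -12, max_so_far = 11
Position 4 (value 4): max_ending_here = 4, max_so_far = 11
Position 5 (value 7): max_ending_here = 11, max_so_far = 11
Position 6 (value 17): max_ending_here = 28, max_so_far = 28
Position 7 (value -2): max_ending_here = 26, max_so_far = 28
Position 8 (value -8): max_ending_here = 18, max_so_far = 28
Position 9 (value -6): max_ending_here = 12, max_so_far = 28

Maximum subarray: [4, 7, 17]
Maximum sum: 28

The maximum subarray is [4, 7, 17] with sum 28. This subarray runs from index 4 to index 6.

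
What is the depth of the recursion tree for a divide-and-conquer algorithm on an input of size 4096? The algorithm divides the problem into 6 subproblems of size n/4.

For divide and conquer with division factor 4:

Problem sizes at each level:
Level 0: 4096
Level 1: 1024
Level 2: 256
Level 3: 64
Level 4: 16
Level 5: 4
Level 6: 1

The root is level 0 and the size-1 base case is level 6 (the tree spans levels 0 through 6, i.e. 7 levels counting the root), so the depth is the number of divisions: log_4(4096) = 6

The recursion tree depth is log_4(4096) = 6. At each level, the problem size is divided by 4, so it takes 6 divisions to reduce to a base case of size 1. The algorithm makes 6 recursive calls at each level.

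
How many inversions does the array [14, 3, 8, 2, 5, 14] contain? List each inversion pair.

Finding inversions in [14, 3, 8, 2, 5, 14]:

(0, 1): arr[0]=14 > arr[1]=3
(0, 2): arr[0]=14 > arr[2]=8
(0, 3): arr[0]=14 > arr[3]=2
(0, 4): arr[0]=14 > arr[4]=5
(1, 3): arr[1]=3 > arr[3]=2
(2, 3): arr[2]=8 > arr[3]=2
(2, 4): arr[2]=8 > arr[4]=5

Total inversions: 7

The array has 7 inversion(s): (0,1), (0,2), (0,3), (0,4), (1,3), (2,3), (2,4). Each pair (i,j) satisfies i < j and arr[i] > arr[j].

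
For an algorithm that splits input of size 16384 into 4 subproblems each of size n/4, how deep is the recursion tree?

For divide and conquer with division factor 4:

Problem sizes at each level:
Level 0: 16384
Level 1: 4096
Level 2: 1024
Level 3: 256
Level 4: 64
Level 5: 16
Level 6: 4
Level 7: 1

The root is level 0 and the size-1 base case is level 7 (the tree spans levels 0 through 7, i.e. 8 levels counting the root), so the depth is the number of divisions: log_4(16384) = 7

The recursion tree depth is log_4(16384) = 7. At each level, the problem size is divided by 4, so it takes 7 divisions to reduce to a base case of size 1. The algorithm makes 4 recursive calls at each level.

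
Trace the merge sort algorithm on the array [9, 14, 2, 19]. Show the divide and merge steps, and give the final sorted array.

Merge sort trace:

Split: [9, 14, 2, 19] -> [9, 14] and [2, 19]
  Split: [9, 14] -> [9] and [14]
  Merge: [9] + [14] -> [9, 14]
  Split: [2, 19] -> [2] and [19]
  Merge: [2] + [19] -> [2, 19]
Merge: [9, 14] + [2, 19] -> [2, 9, 14, 19]

Final sorted array: [2, 9, 14, 19]

The merge sort proceeds by recursively splitting the array and merging sorted halves.
After all merges, the sorted array is [2, 9, 14, 19].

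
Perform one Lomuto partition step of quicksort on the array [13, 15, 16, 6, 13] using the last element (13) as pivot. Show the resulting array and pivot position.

Lomuto partition with pivot = 13:

Initial array: [13, 15, 16, 6, 13]

arr[0]=13 <= 13: swap with position 0, array becomes [13, 15, 16, 6, 13]
arr[1]=15 > 13: no swap
arr[2]=16 > 13: no swap
arr[3]=6 <= 13: swap with position 1, array becomes [13, 6, 16, 15, 13]

Place pivot at position 2: [13, 6, 13, 15, 16]
Pivot position: 2

After partitioning with pivot 13, the array becomes [13, 6, 13, 15, 16]. The pivot is placed at index 2. All elements to the left of the pivot are <= 13, and all elements to the right are > 13.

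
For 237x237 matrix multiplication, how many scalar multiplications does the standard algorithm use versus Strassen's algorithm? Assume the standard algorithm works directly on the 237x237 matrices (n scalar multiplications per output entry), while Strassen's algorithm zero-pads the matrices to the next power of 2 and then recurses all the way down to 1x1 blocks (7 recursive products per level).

Matrix multiplication for 237x237 matrices:

Strassen's algorithm requires power-of-2 dimensions. Pad 237x237 to 256x256 (next power of 2).

Standard algorithm: 237^3 = 13312053 multiplications
Strassen's algorithm: 7^(log2(256)) = 7^8 = 5764801 multiplications
Savings: 13312053 - 5764801 = 7547252 multiplications

Standard: 13312053 multiplications (237^3). Strassen: 5764801 multiplications (7^8, after padding to 256x256). Strassen reduces 8 recursive multiplications to 7 at each level.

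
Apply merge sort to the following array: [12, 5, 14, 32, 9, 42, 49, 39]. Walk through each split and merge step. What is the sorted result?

Merge sort trace:

Split: [12, 5, 14, 32, 9, 42, 49, 39] -> [12, 5, 14, 32] and [9, 42, 49, 39]
  Split: [12, 5, 14, 32] -> [12, 5] and [14, 32]
    Split: [12, 5] -> [12] and [5]
    Merge: [12] + [5] -> [5, 12]
    Split: [14, 32] -> [14] and [32]
    Merge: [14] + [32] -> [14, 32]
  Merge: [5, 12] + [14, 32] -> [5, 12, 14, 32]
  Split: [9, 42, 49, 39] -> [9, 42] and [49, 39]
    Split: [9, 42] -> [9] and [42]
    Merge: [9] + [42] -> [9, 42]
    Split: [49, 39] -> [49] and [39]
    Merge: [49] + [39] -> [39, 49]
  Merge: [9, 42] + [39, 49] -> [9, 39, 42, 49]
Merge: [5, 12, 14, 32] + [9, 39, 42, 49] -> [5, 9, 12, 14, 32, 39, 42, 49]

Final sorted array: [5, 9, 12, 14, 32, 39, 42, 49]

The merge sort proceeds by recursively splitting the array and merging sorted halves.
After all merges, the sorted array is [5, 9, 12, 14, 32, 39, 42, 49].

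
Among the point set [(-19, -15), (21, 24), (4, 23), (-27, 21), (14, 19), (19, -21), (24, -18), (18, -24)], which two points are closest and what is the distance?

Computing all pairwise distances among 8 points:

d((-19, -15), (21, 24)) = 55.8659
d((-19, -15), (4, 23)) = 44.4185
d((-19, -15), (-27, 21)) = 36.8782
d((-19, -15), (14, 19)) = 47.3814
d((-19, -15), (19, -21)) = 38.4708
d((-19, -15), (24, -18)) = 43.1045
d((-19, -15), (18, -24)) = 38.0789
d((21, 24), (4, 23)) = 17.0294
d((21, 24), (-27, 21)) = 48.0937
d((21, 24), (14, 19)) = 8.6023
d((21, 24), (19, -21)) = 45.0444
d((21, 24), (24, -18)) = 42.107
d((21, 24), (18, -24)) = 48.0937
d((4, 23), (-27, 21)) = 31.0644
d((4, 23), (14, 19)) = 10.7703
d((4, 23), (19, -21)) = 46.4866
d((4, 23), (24, -18)) = 45.618
d((4, 23), (18, -24)) = 49.0408
d((-27, 21), (14, 19)) = 41.0488
d((-27, 21), (19, -21)) = 62.2896
d((-27, 21), (24, -18)) = 64.2028
d((-27, 21), (18, -24)) = 63.6396
d((14, 19), (19, -21)) = 40.3113
d((14, 19), (24, -18)) = 38.3275
d((14, 19), (18, -24)) = 43.1856
d((19, -21), (24, -18)) = 5.831
d((19, -21), (18, -24)) = 3.1623 <-- minimum
d((24, -18), (18, -24)) = 8.4853

Closest pair: (19, -21) and (18, -24) with distance 3.1623

The closest pair is (19, -21) and (18, -24) with Euclidean distance 3.1623. For 8 points, brute-force pairwise comparison is shown above. For large n, the divide-and-conquer algorithm (sort by x, recurse on halves, check the dividing strip) achieves O(n log n).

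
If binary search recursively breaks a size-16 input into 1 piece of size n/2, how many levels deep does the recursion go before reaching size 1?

For divide and conquer with division factor 2:

Problem sizes at each level:
Level 0: 16
Level 1: 8
Level 2: 4
Level 3: 2
Level 4: 1

The root is level 0 and the size-1 base case is level 4 (the tree spans levels 0 through 4, i.e. 5 levels counting the root), so the depth is the number of divisions: log_2(16) = 4

The recursion tree depth is log_2(16) = 4. At each level, the problem size is divided by 2, so it takes 4 divisions to reduce to a base case of size 1. The algorithm makes 1 recursive call at each level.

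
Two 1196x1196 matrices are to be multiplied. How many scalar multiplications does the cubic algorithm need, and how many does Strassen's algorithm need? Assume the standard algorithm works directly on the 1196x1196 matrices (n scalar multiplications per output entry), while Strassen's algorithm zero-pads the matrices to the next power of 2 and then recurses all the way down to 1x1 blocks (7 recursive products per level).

Matrix multiplication for 1196x1196 matrices:

Strassen's algorithm requires power-of-2 dimensions. Pad 1196x1196 to 2048x2048 (next power of 2).

Standard algorithm: 1196^3 = 1710777536 multiplications
Strassen's algorithm: 7^(log2(2048)) = 7^11 = 1977326743 multiplications
Difference: 1710777536 - 1977326743 = -266549207 (Strassen uses MORE here due to padding overhead — for small or just-over-power-of-2 n, padding can outweigh the per-level savings)

Standard: 1710777536 multiplications (1196^3). Strassen: 1977326743 multiplications (7^11, after padding to 2048x2048). Strassen reduces 8 recursive multiplications to 7 at each level.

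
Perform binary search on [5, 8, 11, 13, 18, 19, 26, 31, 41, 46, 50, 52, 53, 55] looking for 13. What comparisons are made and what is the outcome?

Binary search for 13 in [5, 8, 11, 13, 18, 19, 26, 31, 41, 46, 50, 52, 53, 55]:

lo=0, hi=13, mid=6, arr[mid]=26 -> 26 > 13, search left half
lo=0, hi=5, mid=2, arr[mid]=11 -> 11 < 13, search right half
lo=3, hi=5, mid=4, arr[mid]=18 -> 18 > 13, search left half
lo=3, hi=3, mid=3, arr[mid]=13 -> Found target at index 3!

Binary search finds 13 at index 3 after 4 comparisons. The search repeatedly halves the search space by comparing with the middle element.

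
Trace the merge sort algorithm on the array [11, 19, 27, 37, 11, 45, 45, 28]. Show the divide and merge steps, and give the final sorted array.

Merge sort trace:

Split: [11, 19, 27, 37, 11, 45, 45, 28] -> [11, 19, 27, 37] and [11, 45, 45, 28]
  Split: [11, 19, 27, 37] -> [11, 19] and [27, 37]
    Split: [11, 19] -> [11] and [19]
    Merge: [11] + [19] -> [11, 19]
    Split: [27, 37] -> [27] and [37]
    Merge: [27] + [37] -> [27, 37]
  Merge: [11, 19] + [27, 37] -> [11, 19, 27, 37]
  Split: [11, 45, 45, 28] -> [11, 45] and [45, 28]
    Split: [11, 45] -> [11] and [45]
    Merge: [11] + [45] -> [11, 45]
    Split: [45, 28] -> [45] and [28]
    Merge: [45] + [28] -> [28, 45]
  Merge: [11, 45] + [28, 45] -> [11, 28, 45, 45]
Merge: [11, 19, 27, 37] + [11, 28, 45, 45] -> [11, 11, 19, 27, 28, 37, 45, 45]

Final sorted array: [11, 11, 19, 27, 28, 37, 45, 45]

The merge sort proceeds by recursively splitting the array and merging sorted halves.
After all merges, the sorted array is [11, 11, 19, 27, 28, 37, 45, 45].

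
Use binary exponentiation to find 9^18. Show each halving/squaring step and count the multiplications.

Computing 9^18 by squaring (build up from 9^1; each line after the first costs one multiplication):

9^1 = 9
9^2 = (9^1)^2 = 9^2 = 81
9^4 = (9^2)^2 = 81^2 = 6561
9^8 = (9^4)^2 = 6561^2 = 43046721
9^9 = 9 * 9^8 = 9 * 43046721 = 387420489
9^18 = (9^9)^2 = 387420489^2 = 150094635296999121

Result: 150094635296999121
Multiplications needed: 5 (5 lines after 9^1)

9^18 = 150094635296999121. Using exponentiation by squaring, this requires 5 multiplications. The key idea: if the exponent is even, square the half-power; if odd, multiply by the base once.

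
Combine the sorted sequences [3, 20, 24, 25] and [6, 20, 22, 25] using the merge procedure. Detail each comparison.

Merging process:

Compare 3 vs 6: take 3 from left. Merged: [3]
Compare 20 vs 6: take 6 from right. Merged: [3, 6]
Compare 20 vs 20: take 20 from left. Merged: [3, 6, 20]
Compare 24 vs 20: take 20 from right. Merged: [3, 6, 20, 20]
Compare 24 vs 22: take 22 from right. Merged: [3, 6, 20, 20, 22]
Compare 24 vs 25: take 24 from left. Merged: [3, 6, 20, 20, 22, 24]
Compare 25 vs 25: take 25 from left. Merged: [3, 6, 20, 20, 22, 24, 25]
Append remaining from right: [25]. Merged: [3, 6, 20, 20, 22, 24, 25, 25]

Final merged array: [3, 6, 20, 20, 22, 24, 25, 25]
Total comparisons: 7

The merged array is [3, 6, 20, 20, 22, 24, 25, 25], requiring 7 comparisons. The merge step runs in O(n) time where n is the total number of elements.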